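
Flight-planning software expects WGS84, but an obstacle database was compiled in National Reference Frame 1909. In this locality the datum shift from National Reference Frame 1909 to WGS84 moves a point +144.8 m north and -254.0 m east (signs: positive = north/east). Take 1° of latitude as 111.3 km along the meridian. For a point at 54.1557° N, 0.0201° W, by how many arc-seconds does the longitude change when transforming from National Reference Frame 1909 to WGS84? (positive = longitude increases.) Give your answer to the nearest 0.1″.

At latitude 54.1557°, cos φ = 0.585585.
1° of longitude at this latitude = 111.3 × cos φ = 65.18 km, so Δλ = -254.0 / 65175.6 = -0.0038972° = -14.030″.

Δλ = -14.0″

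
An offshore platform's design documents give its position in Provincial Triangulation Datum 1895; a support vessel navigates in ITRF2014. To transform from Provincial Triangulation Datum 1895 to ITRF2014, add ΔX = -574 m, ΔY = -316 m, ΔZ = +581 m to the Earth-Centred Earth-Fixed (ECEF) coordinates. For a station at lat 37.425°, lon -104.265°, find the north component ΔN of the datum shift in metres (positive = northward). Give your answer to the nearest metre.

ΔN = 189 m

The local north axis is (−sin φ cos λ, −sin φ sin λ, cos φ), giving ΔN = -85.955 − 186.119 + 461.401 = 189.33 m.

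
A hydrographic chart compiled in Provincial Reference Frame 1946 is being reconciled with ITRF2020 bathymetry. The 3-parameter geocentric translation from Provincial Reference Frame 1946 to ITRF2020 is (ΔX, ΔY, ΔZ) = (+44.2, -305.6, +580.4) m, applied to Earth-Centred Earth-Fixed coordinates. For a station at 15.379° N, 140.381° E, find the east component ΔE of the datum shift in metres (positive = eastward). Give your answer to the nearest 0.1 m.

ΔE = 207.2 m

The local east axis at (φ, λ) is (−sin λ, cos λ, 0), so ΔE = −sin(140.381°)·44.2 + cos(140.381°)·(-305.6) = 207.22 m.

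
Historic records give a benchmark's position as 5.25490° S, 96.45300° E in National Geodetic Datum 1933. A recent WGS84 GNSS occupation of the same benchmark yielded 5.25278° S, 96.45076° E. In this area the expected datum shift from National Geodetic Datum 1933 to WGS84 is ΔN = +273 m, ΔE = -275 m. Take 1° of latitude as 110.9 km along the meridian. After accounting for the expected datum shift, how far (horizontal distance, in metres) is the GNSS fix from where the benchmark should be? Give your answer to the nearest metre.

Observed coordinate differences: Δφ = +0.00212°, Δλ = -0.00224°.
Converting to metres (1° lat = 110900 m, cos φ = 0.995797): observed ΔN = 235.1 m, observed ΔE = -247.4 m.
Subtracting the expected shift leaves a residual of 235.1 − (273) = -37.9 m north and -247.4 − (-275) = 27.6 m east.
Residual distance = √((-37.9)² + 27.6²) = 46.9 m.

47 m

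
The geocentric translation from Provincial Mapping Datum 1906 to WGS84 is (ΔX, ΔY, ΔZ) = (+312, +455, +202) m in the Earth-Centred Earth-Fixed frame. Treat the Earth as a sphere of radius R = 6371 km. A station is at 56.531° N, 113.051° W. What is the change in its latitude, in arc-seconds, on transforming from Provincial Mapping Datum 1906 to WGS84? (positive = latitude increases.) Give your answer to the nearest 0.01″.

Δφ = 18.21″

sin φ = 0.834184, cos φ = 0.551486, sin λ = -0.920157, cos λ = -0.391550.
North component: ΔN = −sin φ cos λ·ΔX − sin φ sin λ·ΔY + cos φ·ΔZ = −(0.834184)(-0.391550)(312) − (0.834184)(-0.920157)(455) + (0.551486)(202) = 562.56 m.
1° of latitude spans πR/180 = 111195 m, so Δφ = 562.56 / 111195 × 3600 = 18.213″.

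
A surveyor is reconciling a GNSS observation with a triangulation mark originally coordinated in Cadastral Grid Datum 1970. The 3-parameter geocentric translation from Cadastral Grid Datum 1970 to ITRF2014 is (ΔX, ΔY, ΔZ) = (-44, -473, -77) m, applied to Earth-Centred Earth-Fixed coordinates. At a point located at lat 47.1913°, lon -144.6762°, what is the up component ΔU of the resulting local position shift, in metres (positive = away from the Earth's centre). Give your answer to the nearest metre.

The local up (radial) axis is (cos φ cos λ, cos φ sin λ, sin φ), giving ΔU = 24.396 + 185.849 − 56.489 = 153.76 m.

ΔU = 154 m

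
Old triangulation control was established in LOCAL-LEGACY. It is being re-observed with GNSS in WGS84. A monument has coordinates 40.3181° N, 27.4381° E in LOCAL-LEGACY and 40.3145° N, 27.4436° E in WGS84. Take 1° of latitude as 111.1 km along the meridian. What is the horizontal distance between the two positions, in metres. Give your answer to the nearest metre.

614 m

Δφ = 40.3145° − 40.3181° = -0.0036°; Δλ = 27.4436° − 27.4381° = +0.0055°.
ΔN = Δφ × 111100 = -400.0 m; ΔE = Δλ × 111100 × cos(40.3181°) = +0.0055 × 111100 × 0.762464 = 465.9 m.
Distance = √(ΔE² + ΔN²) = √(465.9² + (-400.0)²) = 614.0 m.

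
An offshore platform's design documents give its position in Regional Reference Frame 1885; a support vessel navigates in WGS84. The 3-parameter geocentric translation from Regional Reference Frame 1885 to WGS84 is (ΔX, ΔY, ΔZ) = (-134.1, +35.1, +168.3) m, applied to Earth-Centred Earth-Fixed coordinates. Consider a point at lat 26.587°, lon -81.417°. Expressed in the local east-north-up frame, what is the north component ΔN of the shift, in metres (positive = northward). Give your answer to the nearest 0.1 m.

ΔN = 175.0 m

The local north axis is (−sin φ cos λ, −sin φ sin λ, cos φ), giving ΔN = 8.957 + 15.533 + 150.503 = 174.99 m.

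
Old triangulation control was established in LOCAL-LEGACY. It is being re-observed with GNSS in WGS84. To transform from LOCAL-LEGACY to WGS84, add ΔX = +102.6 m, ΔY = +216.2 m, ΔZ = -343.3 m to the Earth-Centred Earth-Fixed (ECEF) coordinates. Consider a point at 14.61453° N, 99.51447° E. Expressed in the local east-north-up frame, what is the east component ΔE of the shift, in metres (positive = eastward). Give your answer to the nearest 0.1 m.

At φ = 14.61453°, λ = 99.51447°: sin φ = 0.252315, cos φ = 0.967645, sin λ = 0.986244, cos λ = -0.165297.
ΔE = −sin λ·ΔX + cos λ·ΔY = −(0.986244)·(102.6) + (-0.165297)·(216.2) = -136.93 m.

ΔE = -136.9 m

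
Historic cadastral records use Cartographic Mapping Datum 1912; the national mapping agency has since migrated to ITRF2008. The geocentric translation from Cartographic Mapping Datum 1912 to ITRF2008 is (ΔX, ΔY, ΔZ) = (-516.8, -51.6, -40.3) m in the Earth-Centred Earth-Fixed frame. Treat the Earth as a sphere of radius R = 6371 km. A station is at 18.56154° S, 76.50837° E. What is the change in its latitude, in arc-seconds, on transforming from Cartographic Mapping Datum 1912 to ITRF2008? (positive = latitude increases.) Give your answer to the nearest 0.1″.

sin φ = -0.318323, cos φ = 0.947982, sin λ = 0.972404, cos λ = 0.233303.
North component: ΔN = −sin φ cos λ·ΔX − sin φ sin λ·ΔY + cos φ·ΔZ = −(-0.318323)(0.233303)(-516.8) − (-0.318323)(0.972404)(-51.6) + (0.947982)(-40.3) = -92.56 m.
1° of latitude spans πR/180 = 111195 m, so Δφ = -92.56 / 111195 × 3600 = -2.997″.

Δφ = -3.0″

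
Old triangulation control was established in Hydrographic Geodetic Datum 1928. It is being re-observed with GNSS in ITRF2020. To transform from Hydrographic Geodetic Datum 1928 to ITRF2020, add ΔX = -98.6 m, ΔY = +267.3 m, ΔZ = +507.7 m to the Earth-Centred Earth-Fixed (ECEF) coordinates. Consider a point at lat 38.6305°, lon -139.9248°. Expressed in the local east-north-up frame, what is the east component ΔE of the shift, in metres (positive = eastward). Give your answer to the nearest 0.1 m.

The local east axis at (φ, λ) is (−sin λ, cos λ, 0), so ΔE = −sin(-139.9248°)·(-98.6) + cos(-139.9248°)·267.3 = -268.02 m.

ΔE = -268.0 m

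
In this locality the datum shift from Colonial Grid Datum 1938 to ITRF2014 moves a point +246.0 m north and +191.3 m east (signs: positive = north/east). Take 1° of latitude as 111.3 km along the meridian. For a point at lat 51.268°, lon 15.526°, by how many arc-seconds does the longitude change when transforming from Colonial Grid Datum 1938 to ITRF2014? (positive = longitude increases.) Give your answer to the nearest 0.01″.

Δλ = 9.89″

At latitude 51.268°, cos φ = 0.625678.
1° of longitude at this latitude = 111.3 × cos φ = 69.64 km, so Δλ = 191.3 / 69638.0 = 0.0027471° = 9.889″.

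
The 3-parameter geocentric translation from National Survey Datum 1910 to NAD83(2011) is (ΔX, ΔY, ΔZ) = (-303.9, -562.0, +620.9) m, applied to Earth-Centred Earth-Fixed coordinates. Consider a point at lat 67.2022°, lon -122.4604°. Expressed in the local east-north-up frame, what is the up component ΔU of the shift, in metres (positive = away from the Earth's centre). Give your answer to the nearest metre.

At φ = 67.2022°, λ = -122.4604°: sin φ = 0.921878, cos φ = 0.387480, sin λ = -0.843763, cos λ = -0.536717.
ΔU = cos φ cos λ·ΔX + cos φ sin λ·ΔY + sin φ·ΔZ = (0.387480)(-0.536717)(-303.9) + (0.387480)(-0.843763)(-562.0) + (0.921878)(620.9) = 819.34 m.

ΔU = 819 m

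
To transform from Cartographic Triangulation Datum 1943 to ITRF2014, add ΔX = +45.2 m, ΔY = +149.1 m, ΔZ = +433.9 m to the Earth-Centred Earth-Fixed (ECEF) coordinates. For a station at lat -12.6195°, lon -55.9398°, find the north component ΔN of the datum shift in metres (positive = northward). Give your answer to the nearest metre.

ΔN = 402 m

At φ = -12.6195°, λ = -55.9398°: sin φ = -0.218475, cos φ = 0.975842, sin λ = -0.828450, cos λ = 0.560064.
ΔN = −sin φ cos λ·ΔX − sin φ sin λ·ΔY + cos φ·ΔZ = −(-0.218475)(0.560064)(45.2) − (-0.218475)(-0.828450)(149.1) + (0.975842)(433.9) = 401.96 m.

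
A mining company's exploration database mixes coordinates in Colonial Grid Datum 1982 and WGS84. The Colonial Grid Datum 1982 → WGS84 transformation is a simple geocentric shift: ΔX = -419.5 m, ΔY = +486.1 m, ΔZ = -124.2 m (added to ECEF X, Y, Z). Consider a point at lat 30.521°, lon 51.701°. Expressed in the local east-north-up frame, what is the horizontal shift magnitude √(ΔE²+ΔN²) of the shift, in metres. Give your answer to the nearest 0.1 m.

652.7 m

The local east axis at (φ, λ) is (−sin λ, cos λ, 0), so ΔE = −sin(51.701°)·(-419.5) + cos(51.701°)·486.1 = 630.49 m.
The local north axis is (−sin φ cos λ, −sin φ sin λ, cos φ), giving ΔN = 132.038 − 193.739 − 106.991 = -168.69 m.
Horizontal magnitude = √(ΔE² + ΔN²) = √(630.49² + (-168.69)²) = 652.66 m.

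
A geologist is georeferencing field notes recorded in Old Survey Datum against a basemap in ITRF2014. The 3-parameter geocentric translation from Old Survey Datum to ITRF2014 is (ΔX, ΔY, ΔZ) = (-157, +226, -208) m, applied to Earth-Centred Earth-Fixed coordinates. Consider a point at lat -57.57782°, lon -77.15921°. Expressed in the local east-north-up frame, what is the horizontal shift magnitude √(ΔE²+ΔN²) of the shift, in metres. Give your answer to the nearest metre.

343 m

The local east axis at (φ, λ) is (−sin λ, cos λ, 0), so ΔE = −sin(-77.15921°)·(-157) + cos(-77.15921°)·226 = -102.85 m.
The local north axis is (−sin φ cos λ, −sin φ sin λ, cos φ), giving ΔN = -29.453 − 186.000 − 111.520 = -326.97 m.
Horizontal magnitude = √(ΔE² + ΔN²) = √((-102.85)² + (-326.97)²) = 342.77 m.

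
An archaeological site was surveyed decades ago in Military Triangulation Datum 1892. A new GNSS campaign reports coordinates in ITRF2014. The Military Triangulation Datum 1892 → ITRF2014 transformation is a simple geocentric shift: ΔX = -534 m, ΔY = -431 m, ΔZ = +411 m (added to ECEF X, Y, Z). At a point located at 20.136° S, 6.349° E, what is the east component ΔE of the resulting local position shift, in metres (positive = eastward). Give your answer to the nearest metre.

The local east axis at (φ, λ) is (−sin λ, cos λ, 0), so ΔE = −sin(6.349°)·(-534) + cos(6.349°)·(-431) = -369.30 m.

ΔE = -369 m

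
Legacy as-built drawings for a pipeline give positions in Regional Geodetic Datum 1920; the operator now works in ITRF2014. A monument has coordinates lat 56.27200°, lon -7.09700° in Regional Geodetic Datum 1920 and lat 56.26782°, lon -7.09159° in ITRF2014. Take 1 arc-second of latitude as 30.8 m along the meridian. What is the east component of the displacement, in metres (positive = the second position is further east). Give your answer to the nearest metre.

ΔE = 333 m

Δφ = 56.26782° − 56.27200° = -0.00418°; Δλ = -7.09159° − -7.09700° = +0.00541°.
1° of latitude = 3600 × 30.80 = 110880 m.
ΔN = Δφ × 110880 = -463.5 m; ΔE = Δλ × 110880 × cos(56.27200°) = +0.00541 × 110880 × 0.555251 = 333.1 m.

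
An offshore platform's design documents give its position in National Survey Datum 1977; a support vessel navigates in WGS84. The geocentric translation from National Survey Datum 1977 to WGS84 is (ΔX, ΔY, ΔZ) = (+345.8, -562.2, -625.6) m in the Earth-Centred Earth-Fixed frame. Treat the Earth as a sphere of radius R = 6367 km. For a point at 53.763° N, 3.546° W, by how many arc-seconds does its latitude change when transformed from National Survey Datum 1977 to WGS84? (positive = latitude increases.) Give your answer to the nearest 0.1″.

sin φ = 0.806579, cos φ = 0.591127, sin λ = -0.061850, cos λ = 0.998085.
North component: ΔN = −sin φ cos λ·ΔX − sin φ sin λ·ΔY + cos φ·ΔZ = −(0.806579)(0.998085)(345.8) − (0.806579)(-0.061850)(-562.2) + (0.591127)(-625.6) = -676.24 m.
1° of latitude spans πR/180 = 111125 m, so Δφ = -676.24 / 111125 × 3600 = -21.907″.

Δφ = -21.9″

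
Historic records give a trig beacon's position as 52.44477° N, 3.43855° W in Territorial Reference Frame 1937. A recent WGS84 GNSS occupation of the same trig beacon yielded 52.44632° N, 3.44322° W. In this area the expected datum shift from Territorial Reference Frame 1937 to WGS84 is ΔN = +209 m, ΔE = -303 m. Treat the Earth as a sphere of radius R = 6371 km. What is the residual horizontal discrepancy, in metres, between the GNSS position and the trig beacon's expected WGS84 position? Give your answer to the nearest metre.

39 m

Observed coordinate differences: Δφ = +0.00155°, Δλ = -0.00467°.
Converting to metres (1° lat = 111195 m, cos φ = 0.609526): observed ΔN = 172.4 m, observed ΔE = -316.5 m.
Subtracting the expected shift leaves a residual of 172.4 − (209) = -36.6 m north and -316.5 − (-303) = -13.5 m east.
Residual distance = √((-36.6)² + (-13.5)²) = 39.1 m.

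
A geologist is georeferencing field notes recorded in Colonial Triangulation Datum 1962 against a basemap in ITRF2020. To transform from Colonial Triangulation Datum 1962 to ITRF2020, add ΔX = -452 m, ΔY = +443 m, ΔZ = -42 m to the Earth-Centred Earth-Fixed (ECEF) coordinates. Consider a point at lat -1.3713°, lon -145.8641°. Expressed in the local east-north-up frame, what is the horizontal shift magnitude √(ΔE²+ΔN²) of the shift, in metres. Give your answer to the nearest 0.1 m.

At φ = -1.3713°, λ = -145.8641°: sin φ = -0.023931, cos φ = 0.999714, sin λ = -0.561158, cos λ = -0.827709.
ΔE = −sin λ·ΔX + cos λ·ΔY = −(-0.561158)·(-452) + (-0.827709)·(443) = -620.32 m.
ΔN = −sin φ cos λ·ΔX − sin φ sin λ·ΔY + cos φ·ΔZ = −(-0.023931)(-0.827709)(-452) − (-0.023931)(-0.561158)(443) + (0.999714)(-42) = -38.98 m.
Horizontal magnitude = √(ΔE² + ΔN²) = √((-620.32)² + (-38.98)²) = 621.54 m.

621.5 m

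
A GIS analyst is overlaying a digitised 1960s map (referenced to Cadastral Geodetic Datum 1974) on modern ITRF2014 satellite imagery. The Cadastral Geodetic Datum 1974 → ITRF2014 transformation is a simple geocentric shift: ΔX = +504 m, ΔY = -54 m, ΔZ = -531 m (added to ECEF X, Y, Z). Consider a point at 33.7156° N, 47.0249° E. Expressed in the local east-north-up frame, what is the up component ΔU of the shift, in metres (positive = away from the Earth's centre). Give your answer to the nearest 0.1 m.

ΔU = -41.8 m

The local up (radial) axis is (cos φ cos λ, cos φ sin λ, sin φ), giving ΔU = 285.780 − 32.864 − 294.743 = -41.83 m.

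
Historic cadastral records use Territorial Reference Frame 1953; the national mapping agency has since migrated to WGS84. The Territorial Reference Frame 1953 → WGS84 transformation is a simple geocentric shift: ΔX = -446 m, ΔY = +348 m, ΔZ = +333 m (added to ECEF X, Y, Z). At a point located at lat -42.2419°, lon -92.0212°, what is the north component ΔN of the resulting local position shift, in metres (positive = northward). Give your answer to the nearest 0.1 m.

At φ = -42.2419°, λ = -92.0212°: sin φ = -0.672262, cos φ = 0.740313, sin λ = -0.999378, cos λ = -0.035269.
ΔN = −sin φ cos λ·ΔX − sin φ sin λ·ΔY + cos φ·ΔZ = −(-0.672262)(-0.035269)(-446) − (-0.672262)(-0.999378)(348) + (0.740313)(333) = 23.30 m.

ΔN = 23.3 m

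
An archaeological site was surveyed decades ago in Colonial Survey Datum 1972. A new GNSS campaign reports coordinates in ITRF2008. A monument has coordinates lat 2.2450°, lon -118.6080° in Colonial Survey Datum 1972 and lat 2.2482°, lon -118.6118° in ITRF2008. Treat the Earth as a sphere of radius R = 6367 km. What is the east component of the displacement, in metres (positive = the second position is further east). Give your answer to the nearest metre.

ΔE = -422 m

Δφ = 2.2482° − 2.2450° = +0.0032°; Δλ = -118.6118° − -118.6080° = -0.0038°.
1° along a meridian = πR/180 = 111125 m.
ΔN = Δφ × 111125 = 355.6 m; ΔE = Δλ × 111125 × cos(2.2450°) = -0.0038 × 111125 × 0.999232 = -422.0 m.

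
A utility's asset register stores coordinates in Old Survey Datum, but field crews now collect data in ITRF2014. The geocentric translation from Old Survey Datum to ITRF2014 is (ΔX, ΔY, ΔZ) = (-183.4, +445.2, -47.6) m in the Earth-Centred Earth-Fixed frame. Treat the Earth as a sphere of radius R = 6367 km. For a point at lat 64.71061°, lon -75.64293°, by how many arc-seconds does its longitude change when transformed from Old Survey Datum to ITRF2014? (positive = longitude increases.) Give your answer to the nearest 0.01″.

sin φ = 0.904162, cos φ = 0.427190, sin λ = -0.968769, cos λ = 0.247964.
East component: ΔE = −sin λ·ΔX + cos λ·ΔY = −(-0.968769)(-183.4) + (0.247964)(445.2) = -67.28 m.
1° of latitude spans πR/180 = 111125 m; at latitude φ, 1° of longitude spans that × cos φ = 47471.6 m, so Δλ = -67.28 / 47471.6 × 3600 = -5.102″.

Δλ = -5.10″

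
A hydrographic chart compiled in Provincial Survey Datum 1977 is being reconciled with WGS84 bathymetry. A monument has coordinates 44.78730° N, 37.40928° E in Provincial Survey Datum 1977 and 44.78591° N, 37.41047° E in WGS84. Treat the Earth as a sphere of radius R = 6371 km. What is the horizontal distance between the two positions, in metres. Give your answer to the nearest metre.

Δφ = 44.78591° − 44.78730° = -0.00139°; Δλ = 37.41047° − 37.40928° = +0.00119°.
1° along a meridian = πR/180 = 111195 m.
ΔN = Δφ × 111195 = -154.6 m; ΔE = Δλ × 111195 × cos(44.78730°) = +0.00119 × 111195 × 0.709727 = 93.9 m.
Distance = √(ΔE² + ΔN²) = √(93.9² + (-154.6)²) = 180.9 m.

181 m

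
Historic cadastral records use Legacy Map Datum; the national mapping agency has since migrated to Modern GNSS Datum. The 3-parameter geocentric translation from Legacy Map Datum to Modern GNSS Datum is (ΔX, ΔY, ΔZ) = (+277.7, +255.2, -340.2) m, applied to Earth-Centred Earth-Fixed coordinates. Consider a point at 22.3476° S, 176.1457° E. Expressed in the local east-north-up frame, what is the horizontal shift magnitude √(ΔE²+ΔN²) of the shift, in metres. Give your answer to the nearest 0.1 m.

495.6 m

At φ = -22.3476°, λ = 176.1457°: sin φ = -0.380225, cos φ = 0.924894, sin λ = 0.067220, cos λ = -0.997738.
ΔE = −sin λ·ΔX + cos λ·ΔY = −(0.067220)·(277.7) + (-0.997738)·(255.2) = -273.29 m.
ΔN = −sin φ cos λ·ΔX − sin φ sin λ·ΔY + cos φ·ΔZ = −(-0.380225)(-0.997738)(277.7) − (-0.380225)(0.067220)(255.2) + (0.924894)(-340.2) = -413.48 m.
Horizontal magnitude = √(ΔE² + ΔN²) = √((-273.29)² + (-413.48)²) = 495.63 m.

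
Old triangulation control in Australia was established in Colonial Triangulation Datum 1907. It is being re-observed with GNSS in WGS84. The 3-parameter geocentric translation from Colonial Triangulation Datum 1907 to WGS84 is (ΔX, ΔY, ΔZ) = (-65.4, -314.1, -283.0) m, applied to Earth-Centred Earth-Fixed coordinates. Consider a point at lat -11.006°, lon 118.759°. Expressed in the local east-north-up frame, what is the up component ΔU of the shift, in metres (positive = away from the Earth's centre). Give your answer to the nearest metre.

At φ = -11.006°, λ = 118.759°: sin φ = -0.190912, cos φ = 0.981607, sin λ = 0.876651, cos λ = -0.481126.
ΔU = cos φ cos λ·ΔX + cos φ sin λ·ΔY + sin φ·ΔZ = (0.981607)(-0.481126)(-65.4) + (0.981607)(0.876651)(-314.1) + (-0.190912)(-283.0) = -185.38 m.

ΔU = -185 m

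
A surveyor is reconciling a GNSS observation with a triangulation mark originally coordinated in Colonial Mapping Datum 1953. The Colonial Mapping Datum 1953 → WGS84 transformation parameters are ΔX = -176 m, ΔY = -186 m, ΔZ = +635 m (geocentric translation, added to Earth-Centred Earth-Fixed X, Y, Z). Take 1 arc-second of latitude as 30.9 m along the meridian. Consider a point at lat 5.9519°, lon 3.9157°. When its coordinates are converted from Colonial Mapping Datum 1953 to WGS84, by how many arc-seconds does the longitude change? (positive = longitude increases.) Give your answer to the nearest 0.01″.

Δλ = -5.65″

sin φ = 0.103694, cos φ = 0.994609, sin λ = 0.068289, cos λ = 0.997666.
East component: ΔE = −sin λ·ΔX + cos λ·ΔY = −(0.068289)(-176) + (0.997666)(-186) = -173.55 m.
1° of latitude spans 3600 × 30.90 = 111240 m; at latitude φ, 1° of longitude spans that × cos φ = 110640.3 m, so Δλ = -173.55 / 110640.3 × 3600 = -5.647″.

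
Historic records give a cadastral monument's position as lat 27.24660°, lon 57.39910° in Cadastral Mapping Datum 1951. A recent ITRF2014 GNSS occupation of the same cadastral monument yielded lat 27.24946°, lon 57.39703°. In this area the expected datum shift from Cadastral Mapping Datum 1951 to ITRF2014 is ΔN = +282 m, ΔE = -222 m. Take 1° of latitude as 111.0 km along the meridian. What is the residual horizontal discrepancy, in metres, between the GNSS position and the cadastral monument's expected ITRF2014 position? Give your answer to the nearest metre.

Observed coordinate differences: Δφ = +0.00286°, Δλ = -0.00207°.
Converting to metres (1° lat = 111000 m, cos φ = 0.889044): observed ΔN = 317.5 m, observed ΔE = -204.3 m.
Subtracting the expected shift leaves a residual of 317.5 − (282) = 35.5 m north and -204.3 − (-222) = 17.7 m east.
Residual distance = √(35.5² + 17.7²) = 39.6 m.

40 m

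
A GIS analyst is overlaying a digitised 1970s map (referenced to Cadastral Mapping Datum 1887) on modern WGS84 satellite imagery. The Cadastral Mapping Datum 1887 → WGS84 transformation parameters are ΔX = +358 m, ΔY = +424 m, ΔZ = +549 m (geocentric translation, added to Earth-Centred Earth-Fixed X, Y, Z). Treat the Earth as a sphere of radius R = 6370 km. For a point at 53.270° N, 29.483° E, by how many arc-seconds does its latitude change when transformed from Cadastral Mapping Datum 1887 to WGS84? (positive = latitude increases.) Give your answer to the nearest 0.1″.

sin φ = 0.801463, cos φ = 0.598045, sin λ = 0.492165, cos λ = 0.870502.
North component: ΔN = −sin φ cos λ·ΔX − sin φ sin λ·ΔY + cos φ·ΔZ = −(0.801463)(0.870502)(358) − (0.801463)(0.492165)(424) + (0.598045)(549) = -88.69 m.
1° of latitude spans πR/180 = 111177 m, so Δφ = -88.69 / 111177 × 3600 = -2.872″.

Δφ = -2.9″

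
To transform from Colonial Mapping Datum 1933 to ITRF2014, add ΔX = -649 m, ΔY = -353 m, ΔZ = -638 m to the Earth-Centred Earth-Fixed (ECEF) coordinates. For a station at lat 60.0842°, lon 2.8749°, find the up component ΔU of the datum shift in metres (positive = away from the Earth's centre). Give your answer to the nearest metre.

ΔU = -885 m

The local up (radial) axis is (cos φ cos λ, cos φ sin λ, sin φ), giving ΔU = -323.266 − 8.830 − 552.992 = -885.09 m.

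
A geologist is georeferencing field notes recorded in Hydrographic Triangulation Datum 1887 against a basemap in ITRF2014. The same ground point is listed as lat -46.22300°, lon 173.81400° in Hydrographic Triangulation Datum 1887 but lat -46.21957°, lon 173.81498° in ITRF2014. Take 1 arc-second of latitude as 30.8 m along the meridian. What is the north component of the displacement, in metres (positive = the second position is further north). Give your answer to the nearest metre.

ΔN = 380 m

Δφ = -46.21957° − -46.22300° = +0.00343°; Δλ = 173.81498° − 173.81400° = +0.00098°.
1° of latitude = 3600 × 30.80 = 110880 m.
ΔN = Δφ × 110880 = 380.3 m; ΔE = Δλ × 110880 × cos(-46.22300°) = +0.00098 × 110880 × 0.691853 = 75.2 m.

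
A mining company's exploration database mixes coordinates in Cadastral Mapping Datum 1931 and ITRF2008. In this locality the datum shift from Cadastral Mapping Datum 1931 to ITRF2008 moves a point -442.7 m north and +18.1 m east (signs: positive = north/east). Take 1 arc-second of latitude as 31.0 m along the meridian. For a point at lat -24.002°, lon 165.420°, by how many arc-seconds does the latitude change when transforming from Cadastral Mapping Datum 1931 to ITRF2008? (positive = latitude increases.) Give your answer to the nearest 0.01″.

Δφ = -14.28″

1″ of latitude = 31.00 m, so Δφ = -442.7 / 31.00 = -14.281″.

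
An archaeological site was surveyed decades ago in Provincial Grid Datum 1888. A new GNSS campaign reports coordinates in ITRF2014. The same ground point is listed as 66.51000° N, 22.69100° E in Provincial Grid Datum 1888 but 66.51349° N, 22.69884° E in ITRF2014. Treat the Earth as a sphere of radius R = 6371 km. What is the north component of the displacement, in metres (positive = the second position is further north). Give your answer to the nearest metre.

ΔN = 388 m

Δφ = 66.51349° − 66.51000° = +0.00349°; Δλ = 22.69884° − 22.69100° = +0.00784°.
1° along a meridian = πR/180 = 111195 m.
ΔN = Δφ × 111195 = 388.1 m; ΔE = Δλ × 111195 × cos(66.51000°) = +0.00784 × 111195 × 0.398589 = 347.5 m.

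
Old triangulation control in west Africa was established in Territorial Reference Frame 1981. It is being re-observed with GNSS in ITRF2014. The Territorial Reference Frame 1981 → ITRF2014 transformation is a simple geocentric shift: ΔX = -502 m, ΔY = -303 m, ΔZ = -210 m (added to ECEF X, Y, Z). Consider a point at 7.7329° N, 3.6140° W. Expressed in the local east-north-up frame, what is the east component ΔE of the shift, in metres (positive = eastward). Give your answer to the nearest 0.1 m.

The local east axis at (φ, λ) is (−sin λ, cos λ, 0), so ΔE = −sin(-3.6140°)·(-502) + cos(-3.6140°)·(-303) = -334.04 m.

ΔE = -334.0 m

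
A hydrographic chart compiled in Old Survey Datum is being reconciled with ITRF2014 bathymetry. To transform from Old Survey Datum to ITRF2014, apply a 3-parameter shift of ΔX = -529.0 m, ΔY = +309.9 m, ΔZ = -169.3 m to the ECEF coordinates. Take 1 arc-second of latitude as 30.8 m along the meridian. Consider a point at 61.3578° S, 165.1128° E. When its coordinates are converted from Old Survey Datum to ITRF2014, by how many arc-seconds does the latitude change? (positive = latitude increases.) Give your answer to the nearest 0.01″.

Δφ = 14.20″

sin φ = -0.877630, cos φ = 0.479338, sin λ = 0.256917, cos λ = -0.966433.
North component: ΔN = −sin φ cos λ·ΔX − sin φ sin λ·ΔY + cos φ·ΔZ = −(-0.877630)(-0.966433)(-529.0) − (-0.877630)(0.256917)(309.9) + (0.479338)(-169.3) = 437.41 m.
1° of latitude spans 3600 × 30.80 = 110880 m, so Δφ = 437.41 / 110880 × 3600 = 14.202″.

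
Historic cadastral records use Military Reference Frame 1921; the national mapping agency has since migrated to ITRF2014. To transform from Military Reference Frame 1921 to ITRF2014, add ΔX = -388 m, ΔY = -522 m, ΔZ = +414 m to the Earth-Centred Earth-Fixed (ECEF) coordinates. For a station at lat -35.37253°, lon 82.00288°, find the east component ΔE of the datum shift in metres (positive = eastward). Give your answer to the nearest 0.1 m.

At φ = -35.37253°, λ = 82.00288°: sin φ = -0.578890, cos φ = 0.815405, sin λ = 0.990275, cos λ = 0.139123.
ΔE = −sin λ·ΔX + cos λ·ΔY = −(0.990275)·(-388) + (0.139123)·(-522) = 311.60 m.

ΔE = 311.6 m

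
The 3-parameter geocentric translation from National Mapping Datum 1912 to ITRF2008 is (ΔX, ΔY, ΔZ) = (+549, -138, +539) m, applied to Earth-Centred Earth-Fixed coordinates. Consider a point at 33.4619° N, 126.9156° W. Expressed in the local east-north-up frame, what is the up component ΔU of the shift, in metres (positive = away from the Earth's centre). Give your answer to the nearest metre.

The local up (radial) axis is (cos φ cos λ, cos φ sin λ, sin φ), giving ΔU = -275.095 + 92.046 + 297.195 = 114.15 m.

ΔU = 114 m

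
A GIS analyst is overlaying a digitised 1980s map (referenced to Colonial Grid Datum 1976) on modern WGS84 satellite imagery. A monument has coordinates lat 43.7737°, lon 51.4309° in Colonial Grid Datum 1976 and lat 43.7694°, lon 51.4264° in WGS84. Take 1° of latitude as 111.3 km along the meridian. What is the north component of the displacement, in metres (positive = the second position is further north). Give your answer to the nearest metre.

Δφ = 43.7694° − 43.7737° = -0.0043°; Δλ = 51.4264° − 51.4309° = -0.0045°.
ΔN = Δφ × 111300 = -478.6 m; ΔE = Δλ × 111300 × cos(43.7737°) = -0.0045 × 111300 × 0.722078 = -361.7 m.

ΔN = -479 m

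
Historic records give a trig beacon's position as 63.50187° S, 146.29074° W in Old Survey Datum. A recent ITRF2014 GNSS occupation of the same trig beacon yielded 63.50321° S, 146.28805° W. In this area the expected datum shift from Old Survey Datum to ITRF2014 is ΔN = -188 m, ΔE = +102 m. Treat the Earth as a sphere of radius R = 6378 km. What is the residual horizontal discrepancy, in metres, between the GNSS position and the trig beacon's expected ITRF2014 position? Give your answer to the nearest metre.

50 m

Observed coordinate differences: Δφ = -0.00134°, Δλ = +0.00269°.
Converting to metres (1° lat = 111317 m, cos φ = 0.446169): observed ΔN = -149.2 m, observed ΔE = 133.6 m.
Subtracting the expected shift leaves a residual of -149.2 − (-188) = 38.8 m north and 133.6 − (102) = 31.6 m east.
Residual distance = √(38.8² + 31.6²) = 50.1 m.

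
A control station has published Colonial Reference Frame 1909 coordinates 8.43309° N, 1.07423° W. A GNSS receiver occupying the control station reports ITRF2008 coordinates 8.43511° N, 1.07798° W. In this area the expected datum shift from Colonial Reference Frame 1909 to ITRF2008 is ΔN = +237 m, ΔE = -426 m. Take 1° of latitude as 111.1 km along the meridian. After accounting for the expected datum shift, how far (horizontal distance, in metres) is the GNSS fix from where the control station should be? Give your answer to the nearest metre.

Observed coordinate differences: Δφ = +0.00202°, Δλ = -0.00375°.
Converting to metres (1° lat = 111100 m, cos φ = 0.989188): observed ΔN = 224.4 m, observed ΔE = -412.1 m.
Subtracting the expected shift leaves a residual of 224.4 − (237) = -12.6 m north and -412.1 − (-426) = 13.9 m east.
Residual distance = √((-12.6)² + 13.9²) = 18.7 m.

19 m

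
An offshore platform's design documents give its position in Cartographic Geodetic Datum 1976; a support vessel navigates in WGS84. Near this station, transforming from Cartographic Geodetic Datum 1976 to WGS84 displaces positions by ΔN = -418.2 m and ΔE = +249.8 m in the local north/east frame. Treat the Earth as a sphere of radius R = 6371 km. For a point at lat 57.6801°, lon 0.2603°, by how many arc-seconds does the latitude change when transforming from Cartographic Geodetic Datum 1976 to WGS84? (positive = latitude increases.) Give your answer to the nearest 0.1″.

On a sphere of radius R, 1 rad of latitude = R, so Δφ = ΔN / R = -418.2 / 6371000 = -6.5641e-05 rad = -13.539″.

Δφ = -13.5″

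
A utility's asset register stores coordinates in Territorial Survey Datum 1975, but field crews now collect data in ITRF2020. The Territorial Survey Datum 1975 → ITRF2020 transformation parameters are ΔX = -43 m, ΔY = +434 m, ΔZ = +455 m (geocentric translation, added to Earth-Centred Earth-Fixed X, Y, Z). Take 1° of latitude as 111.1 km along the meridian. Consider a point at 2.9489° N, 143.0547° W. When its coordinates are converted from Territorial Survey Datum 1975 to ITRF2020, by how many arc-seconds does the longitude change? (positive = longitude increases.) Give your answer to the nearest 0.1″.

Δλ = -12.1″

sin φ = 0.051445, cos φ = 0.998676, sin λ = -0.601052, cos λ = -0.799210.
East component: ΔE = −sin λ·ΔX + cos λ·ΔY = −(-0.601052)(-43) + (-0.799210)(434) = -372.70 m.
1° of latitude spans 111100 m; at latitude φ, 1° of longitude spans that × cos φ = 110952.9 m, so Δλ = -372.70 / 110952.9 × 3600 = -12.093″.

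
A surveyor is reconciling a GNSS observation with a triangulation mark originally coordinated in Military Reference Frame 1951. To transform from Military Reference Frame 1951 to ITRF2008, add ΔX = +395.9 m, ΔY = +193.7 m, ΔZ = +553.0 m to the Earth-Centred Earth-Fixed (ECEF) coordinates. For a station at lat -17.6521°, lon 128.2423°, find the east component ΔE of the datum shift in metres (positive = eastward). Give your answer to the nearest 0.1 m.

ΔE = -430.8 m

At φ = -17.6521°, λ = 128.2423°: sin φ = -0.303237, cos φ = 0.952915, sin λ = 0.785400, cos λ = -0.618988.
ΔE = −sin λ·ΔX + cos λ·ΔY = −(0.785400)·(395.9) + (-0.618988)·(193.7) = -430.84 m.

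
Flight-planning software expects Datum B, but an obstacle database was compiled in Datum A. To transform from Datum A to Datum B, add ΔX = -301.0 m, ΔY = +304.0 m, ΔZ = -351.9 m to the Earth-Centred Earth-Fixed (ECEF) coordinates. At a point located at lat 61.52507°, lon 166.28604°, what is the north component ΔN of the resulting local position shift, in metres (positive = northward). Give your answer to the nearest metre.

The local north axis is (−sin φ cos λ, −sin φ sin λ, cos φ), giving ΔN = -257.044 − 63.352 − 167.777 = -488.17 m.

ΔN = -488 m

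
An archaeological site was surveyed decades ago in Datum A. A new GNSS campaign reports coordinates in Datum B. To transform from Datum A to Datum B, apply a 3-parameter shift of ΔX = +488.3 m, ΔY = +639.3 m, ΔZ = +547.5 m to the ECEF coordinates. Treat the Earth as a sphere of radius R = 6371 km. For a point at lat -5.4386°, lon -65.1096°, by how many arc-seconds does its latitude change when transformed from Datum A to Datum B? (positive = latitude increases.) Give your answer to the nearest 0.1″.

sin φ = -0.094779, cos φ = 0.995498, sin λ = -0.907115, cos λ = 0.420884.
North component: ΔN = −sin φ cos λ·ΔX − sin φ sin λ·ΔY + cos φ·ΔZ = −(-0.094779)(0.420884)(488.3) − (-0.094779)(-0.907115)(639.3) + (0.995498)(547.5) = 509.55 m.
1° of latitude spans πR/180 = 111195 m, so Δφ = 509.55 / 111195 × 3600 = 16.497″.

Δφ = 16.5″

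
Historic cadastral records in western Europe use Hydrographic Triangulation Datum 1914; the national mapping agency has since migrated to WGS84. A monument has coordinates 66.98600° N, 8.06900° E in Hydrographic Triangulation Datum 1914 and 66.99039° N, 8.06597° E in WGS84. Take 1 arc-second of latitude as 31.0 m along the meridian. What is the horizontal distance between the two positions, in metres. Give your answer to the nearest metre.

Δφ = 66.99039° − 66.98600° = +0.00439°; Δλ = 8.06597° − 8.06900° = -0.00303°.
1° of latitude = 3600 × 31.00 = 111600 m.
ΔN = Δφ × 111600 = 489.9 m; ΔE = Δλ × 111600 × cos(66.98600°) = -0.00303 × 111600 × 0.390956 = -132.2 m.
Distance = √(ΔE² + ΔN²) = √((-132.2)² + 489.9²) = 507.4 m.

507 m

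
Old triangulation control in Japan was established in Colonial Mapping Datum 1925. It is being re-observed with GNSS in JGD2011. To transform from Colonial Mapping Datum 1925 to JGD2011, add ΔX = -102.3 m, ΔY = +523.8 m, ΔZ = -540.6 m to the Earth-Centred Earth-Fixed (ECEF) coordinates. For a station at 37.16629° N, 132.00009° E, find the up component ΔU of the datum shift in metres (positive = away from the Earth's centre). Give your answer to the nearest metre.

ΔU = 38 m

At φ = 37.16629°, λ = 132.00009°: sin φ = 0.604130, cos φ = 0.796885, sin λ = 0.743144, cos λ = -0.669132.
ΔU = cos φ cos λ·ΔX + cos φ sin λ·ΔY + sin φ·ΔZ = (0.796885)(-0.669132)(-102.3) + (0.796885)(0.743144)(523.8) + (0.604130)(-540.6) = 38.15 m.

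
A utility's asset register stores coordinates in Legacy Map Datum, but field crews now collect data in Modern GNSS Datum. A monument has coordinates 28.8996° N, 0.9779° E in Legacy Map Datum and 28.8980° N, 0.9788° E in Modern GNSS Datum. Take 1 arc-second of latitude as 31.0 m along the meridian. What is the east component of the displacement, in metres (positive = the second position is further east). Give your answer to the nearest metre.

ΔE = 88 m

Δφ = 28.8980° − 28.8996° = -0.0016°; Δλ = 0.9788° − 0.9779° = +0.0009°.
1° of latitude = 3600 × 31.00 = 111600 m.
ΔN = Δφ × 111600 = -178.6 m; ΔE = Δλ × 111600 × cos(28.8996°) = +0.0009 × 111600 × 0.875468 = 87.9 m.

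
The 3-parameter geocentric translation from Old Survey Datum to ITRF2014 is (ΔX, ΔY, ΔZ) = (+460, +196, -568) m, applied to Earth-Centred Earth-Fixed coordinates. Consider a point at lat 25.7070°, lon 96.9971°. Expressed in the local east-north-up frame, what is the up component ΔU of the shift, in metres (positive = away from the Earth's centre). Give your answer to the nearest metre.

ΔU = -122 m

At φ = 25.7070°, λ = 96.9971°: sin φ = 0.433769, cos φ = 0.901024, sin λ = 0.992552, cos λ = -0.121819.
ΔU = cos φ cos λ·ΔX + cos φ sin λ·ΔY + sin φ·ΔZ = (0.901024)(-0.121819)(460) + (0.901024)(0.992552)(196) + (0.433769)(-568) = -121.59 m.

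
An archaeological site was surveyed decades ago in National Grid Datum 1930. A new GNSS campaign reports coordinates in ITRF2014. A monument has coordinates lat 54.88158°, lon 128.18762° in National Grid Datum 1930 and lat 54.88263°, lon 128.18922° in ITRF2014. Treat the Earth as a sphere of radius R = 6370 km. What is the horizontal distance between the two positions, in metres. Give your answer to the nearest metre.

155 m

Δφ = 54.88263° − 54.88158° = +0.00105°; Δλ = 128.18922° − 128.18762° = +0.00160°.
1° along a meridian = πR/180 = 111177 m.
ΔN = Δφ × 111177 = 116.7 m; ΔE = Δλ × 111177 × cos(54.88158°) = +0.00160 × 111177 × 0.575268 = 102.3 m.
Distance = √(ΔE² + ΔN²) = √(102.3² + 116.7²) = 155.2 m.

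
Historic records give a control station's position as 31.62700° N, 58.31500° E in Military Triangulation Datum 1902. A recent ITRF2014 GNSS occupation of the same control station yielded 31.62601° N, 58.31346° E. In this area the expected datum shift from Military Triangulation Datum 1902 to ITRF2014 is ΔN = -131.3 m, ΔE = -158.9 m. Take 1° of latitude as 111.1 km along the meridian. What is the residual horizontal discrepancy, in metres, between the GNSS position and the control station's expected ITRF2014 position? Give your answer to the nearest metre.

Observed coordinate differences: Δφ = -0.00099°, Δλ = -0.00154°.
Converting to metres (1° lat = 111100 m, cos φ = 0.851480): observed ΔN = -110.0 m, observed ΔE = -145.7 m.
Subtracting the expected shift leaves a residual of -110.0 − (-131.3) = 21.3 m north and -145.7 − (-158.9) = 13.2 m east.
Residual distance = √(21.3² + 13.2²) = 25.1 m.

25 m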